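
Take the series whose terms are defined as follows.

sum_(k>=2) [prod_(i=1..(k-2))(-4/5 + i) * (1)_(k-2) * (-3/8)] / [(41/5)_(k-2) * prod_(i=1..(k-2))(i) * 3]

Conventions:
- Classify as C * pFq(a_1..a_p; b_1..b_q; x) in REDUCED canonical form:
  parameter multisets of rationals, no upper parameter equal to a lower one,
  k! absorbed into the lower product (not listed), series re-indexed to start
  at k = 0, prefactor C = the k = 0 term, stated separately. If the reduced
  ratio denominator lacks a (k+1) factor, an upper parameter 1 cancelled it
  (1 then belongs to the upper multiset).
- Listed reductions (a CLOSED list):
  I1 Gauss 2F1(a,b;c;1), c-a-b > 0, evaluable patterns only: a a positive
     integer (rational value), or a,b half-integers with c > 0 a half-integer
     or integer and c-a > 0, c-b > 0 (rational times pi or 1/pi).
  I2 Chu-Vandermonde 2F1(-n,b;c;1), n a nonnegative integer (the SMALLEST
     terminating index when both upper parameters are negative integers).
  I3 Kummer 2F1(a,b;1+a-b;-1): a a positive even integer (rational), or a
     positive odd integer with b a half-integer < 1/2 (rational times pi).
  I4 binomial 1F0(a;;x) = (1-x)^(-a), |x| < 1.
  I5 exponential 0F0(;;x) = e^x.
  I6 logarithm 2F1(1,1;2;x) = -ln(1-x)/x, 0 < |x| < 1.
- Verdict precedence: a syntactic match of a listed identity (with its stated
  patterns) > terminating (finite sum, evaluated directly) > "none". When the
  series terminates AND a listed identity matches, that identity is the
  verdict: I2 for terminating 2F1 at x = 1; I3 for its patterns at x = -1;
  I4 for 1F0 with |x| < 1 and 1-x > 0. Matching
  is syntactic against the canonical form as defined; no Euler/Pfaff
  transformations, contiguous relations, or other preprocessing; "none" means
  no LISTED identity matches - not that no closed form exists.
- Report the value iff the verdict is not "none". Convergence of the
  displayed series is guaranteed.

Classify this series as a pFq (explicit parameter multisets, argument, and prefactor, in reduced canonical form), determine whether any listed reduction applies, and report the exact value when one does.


x = 1 here; the reduced form reads 2F1, upper {1/5, 1}, lower {41/5}, C = -1/8. Verdict: this is Gauss's theorem (I1) (x = 1: the Gamma ratio telescopes since c-a-b = 7 > 0 and a = 1 in Z>0). Hence: -9/70.

The tell: t_0 being -1/8, the constant factors (C = -1/8, x = 1) combine into one prefactor.
Consecutive-term ratio: r(k) = 1 * (k+1/5) (k+1) / [(k+41/5) (k+1)] - poly over poly, x = 1 from leading terms; C = -1/8 at k = 0.


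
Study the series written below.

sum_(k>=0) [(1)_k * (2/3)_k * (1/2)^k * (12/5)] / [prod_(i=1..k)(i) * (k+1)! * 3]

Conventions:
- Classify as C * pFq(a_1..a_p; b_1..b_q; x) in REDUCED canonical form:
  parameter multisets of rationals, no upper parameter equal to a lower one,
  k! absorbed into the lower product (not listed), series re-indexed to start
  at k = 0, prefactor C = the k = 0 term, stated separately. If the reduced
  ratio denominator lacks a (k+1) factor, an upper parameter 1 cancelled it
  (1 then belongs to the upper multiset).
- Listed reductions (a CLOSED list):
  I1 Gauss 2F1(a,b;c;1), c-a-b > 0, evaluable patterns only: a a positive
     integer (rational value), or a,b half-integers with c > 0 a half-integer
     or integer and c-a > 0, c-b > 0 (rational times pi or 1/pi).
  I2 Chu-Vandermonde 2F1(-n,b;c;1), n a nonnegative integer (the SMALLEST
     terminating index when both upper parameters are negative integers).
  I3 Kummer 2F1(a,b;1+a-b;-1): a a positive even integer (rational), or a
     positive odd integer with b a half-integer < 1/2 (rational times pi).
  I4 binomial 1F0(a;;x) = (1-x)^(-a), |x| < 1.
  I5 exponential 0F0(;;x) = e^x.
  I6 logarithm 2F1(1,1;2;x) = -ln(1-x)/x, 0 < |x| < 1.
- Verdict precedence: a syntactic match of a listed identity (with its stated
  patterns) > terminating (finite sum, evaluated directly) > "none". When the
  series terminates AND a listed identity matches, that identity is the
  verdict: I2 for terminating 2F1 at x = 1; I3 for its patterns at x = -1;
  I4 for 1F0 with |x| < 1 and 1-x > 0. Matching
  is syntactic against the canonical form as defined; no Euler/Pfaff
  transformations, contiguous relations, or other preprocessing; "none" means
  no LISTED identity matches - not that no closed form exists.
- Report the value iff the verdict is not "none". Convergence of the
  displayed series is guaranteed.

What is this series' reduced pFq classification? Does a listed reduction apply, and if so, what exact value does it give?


The series (x = 1/2) is 2F1: upper {2/3, 1}, lower {2}, prefactor 4/5. Verdict: none - this 2F1 at x = 1/2 matches no listed pattern, and upper {2/3, 1} holds no stopper.

Structural cue: t_0 = 4/5 here, and the constant factors (C = 4/5) combine into one prefactor.
Term ratio: r(k) = (1/2) * (k+2/3) (k+1) / [(k+2) (k+1)] - rational; roots negated = parameters, x = (1/2), C = 4/5.


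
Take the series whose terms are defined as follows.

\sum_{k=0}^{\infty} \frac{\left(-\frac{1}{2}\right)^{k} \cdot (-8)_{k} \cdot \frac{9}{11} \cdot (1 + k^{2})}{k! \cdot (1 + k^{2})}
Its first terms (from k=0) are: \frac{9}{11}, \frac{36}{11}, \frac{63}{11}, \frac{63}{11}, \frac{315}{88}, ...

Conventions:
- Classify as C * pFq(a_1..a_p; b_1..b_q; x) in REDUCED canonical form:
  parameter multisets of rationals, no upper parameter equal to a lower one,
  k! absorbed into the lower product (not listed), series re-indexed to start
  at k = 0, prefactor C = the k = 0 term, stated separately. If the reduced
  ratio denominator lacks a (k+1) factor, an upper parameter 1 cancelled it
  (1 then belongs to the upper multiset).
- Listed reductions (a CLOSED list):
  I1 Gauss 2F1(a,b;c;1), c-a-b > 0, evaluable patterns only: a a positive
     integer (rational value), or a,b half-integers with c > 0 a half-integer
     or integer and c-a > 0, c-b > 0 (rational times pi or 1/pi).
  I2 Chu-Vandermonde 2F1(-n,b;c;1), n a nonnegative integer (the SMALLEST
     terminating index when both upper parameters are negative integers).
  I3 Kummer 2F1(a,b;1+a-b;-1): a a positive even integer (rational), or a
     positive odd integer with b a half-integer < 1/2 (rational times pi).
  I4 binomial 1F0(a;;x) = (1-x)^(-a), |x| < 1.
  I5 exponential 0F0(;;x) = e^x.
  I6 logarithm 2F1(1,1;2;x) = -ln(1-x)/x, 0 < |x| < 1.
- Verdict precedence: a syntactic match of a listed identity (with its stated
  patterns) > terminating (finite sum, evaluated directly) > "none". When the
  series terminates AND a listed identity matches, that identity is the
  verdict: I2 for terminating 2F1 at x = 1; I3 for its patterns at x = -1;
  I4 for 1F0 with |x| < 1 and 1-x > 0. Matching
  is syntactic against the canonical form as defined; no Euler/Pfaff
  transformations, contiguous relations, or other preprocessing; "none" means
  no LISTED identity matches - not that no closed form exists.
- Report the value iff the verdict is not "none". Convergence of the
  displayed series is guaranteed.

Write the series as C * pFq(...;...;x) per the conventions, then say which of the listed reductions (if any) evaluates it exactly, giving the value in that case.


At argument -\frac{1}{2}: a 1F0 with upper {-8}, lower {-}, scaled by C = \frac{9}{11}. Verdict: binomial (I4) matches (the 1F0 binomial series: exponent 8, x = -\frac{1}{2}). Value: \frac{59049}{2816}.

Key observation: from the first term \frac{9}{11}: the factor k^2 + 1 cancels (top and bottom), leaving C = 9/11, x = -1/2.
Step ratio: r(k) = -\frac{1}{2} * (k-8) / [(k+1)] - rational in k, leading ratio -\frac{1}{2}; with t_0 = \frac{9}{11}, classification follows.


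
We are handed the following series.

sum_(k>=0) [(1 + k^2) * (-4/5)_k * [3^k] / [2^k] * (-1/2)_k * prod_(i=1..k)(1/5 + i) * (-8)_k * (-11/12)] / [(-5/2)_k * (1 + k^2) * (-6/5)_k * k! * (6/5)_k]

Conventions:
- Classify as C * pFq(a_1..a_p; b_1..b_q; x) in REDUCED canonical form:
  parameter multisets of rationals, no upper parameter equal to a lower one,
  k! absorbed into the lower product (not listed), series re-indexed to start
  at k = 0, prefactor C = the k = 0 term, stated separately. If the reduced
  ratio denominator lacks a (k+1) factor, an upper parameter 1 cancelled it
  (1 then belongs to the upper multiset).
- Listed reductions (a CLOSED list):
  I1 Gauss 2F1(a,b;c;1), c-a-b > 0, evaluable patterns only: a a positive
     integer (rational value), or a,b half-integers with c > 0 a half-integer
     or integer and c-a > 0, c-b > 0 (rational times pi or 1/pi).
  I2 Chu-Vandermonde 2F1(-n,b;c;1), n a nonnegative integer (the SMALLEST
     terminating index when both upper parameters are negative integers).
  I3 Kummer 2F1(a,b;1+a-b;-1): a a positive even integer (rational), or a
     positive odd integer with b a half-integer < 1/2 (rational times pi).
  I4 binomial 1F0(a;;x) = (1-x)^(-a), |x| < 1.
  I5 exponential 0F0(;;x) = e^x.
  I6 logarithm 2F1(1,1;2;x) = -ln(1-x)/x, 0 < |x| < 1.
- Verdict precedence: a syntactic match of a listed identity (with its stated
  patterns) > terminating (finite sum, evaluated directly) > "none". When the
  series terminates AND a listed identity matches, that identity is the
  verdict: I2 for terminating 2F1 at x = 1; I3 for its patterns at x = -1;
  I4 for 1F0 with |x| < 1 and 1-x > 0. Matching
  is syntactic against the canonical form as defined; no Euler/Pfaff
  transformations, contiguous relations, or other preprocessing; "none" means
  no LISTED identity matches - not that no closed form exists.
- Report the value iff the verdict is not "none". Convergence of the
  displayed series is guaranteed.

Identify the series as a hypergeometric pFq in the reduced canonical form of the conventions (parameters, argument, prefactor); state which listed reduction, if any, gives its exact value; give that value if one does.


Canonical form: C = -11/12 times 3F2 with upper {-8, -4/5, -1/2}, lower {-5/2, -6/5}, x = 3/2. Verdict: terminating. With -8 upstairs the series is a 9-term polynomial sum; evaluated term by term. Sum: 2459875/846336.

Key observation: t_0 being -11/12, the running product (prefactor -11/12) telescopes to a rising factorial.
Adjacent-term ratio: r(k) = (3/2) * (k-8) (k-4/5) (k-1/2) / [(k-5/2) (k-6/5) (k+1)] - rational in k. x = (3/2); t_0 = -11/12; negate the roots.


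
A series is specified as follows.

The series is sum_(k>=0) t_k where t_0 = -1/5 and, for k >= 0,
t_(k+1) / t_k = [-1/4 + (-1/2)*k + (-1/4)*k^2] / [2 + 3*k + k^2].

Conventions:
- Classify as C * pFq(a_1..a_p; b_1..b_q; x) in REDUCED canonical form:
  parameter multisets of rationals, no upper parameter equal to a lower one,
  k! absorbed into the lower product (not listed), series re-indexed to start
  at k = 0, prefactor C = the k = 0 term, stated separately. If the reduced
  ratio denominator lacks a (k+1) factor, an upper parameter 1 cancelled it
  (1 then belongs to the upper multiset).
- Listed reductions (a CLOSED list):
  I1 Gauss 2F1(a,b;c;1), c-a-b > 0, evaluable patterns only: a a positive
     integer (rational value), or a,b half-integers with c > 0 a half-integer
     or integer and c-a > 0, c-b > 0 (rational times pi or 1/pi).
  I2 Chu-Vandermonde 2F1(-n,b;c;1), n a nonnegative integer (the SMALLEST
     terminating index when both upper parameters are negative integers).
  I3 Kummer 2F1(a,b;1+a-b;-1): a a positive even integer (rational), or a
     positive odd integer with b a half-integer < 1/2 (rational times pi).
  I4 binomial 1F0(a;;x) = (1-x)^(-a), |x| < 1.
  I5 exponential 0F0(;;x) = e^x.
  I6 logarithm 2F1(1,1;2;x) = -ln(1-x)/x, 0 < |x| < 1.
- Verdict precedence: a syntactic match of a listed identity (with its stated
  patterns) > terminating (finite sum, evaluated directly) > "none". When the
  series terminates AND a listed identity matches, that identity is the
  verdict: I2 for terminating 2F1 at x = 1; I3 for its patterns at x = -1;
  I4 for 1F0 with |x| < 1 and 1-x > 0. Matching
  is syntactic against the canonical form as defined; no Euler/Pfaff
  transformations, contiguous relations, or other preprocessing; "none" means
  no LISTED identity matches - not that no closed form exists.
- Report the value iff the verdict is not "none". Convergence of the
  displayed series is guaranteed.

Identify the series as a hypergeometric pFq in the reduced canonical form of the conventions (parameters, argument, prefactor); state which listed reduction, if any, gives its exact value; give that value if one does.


First insight: t_0 = -1/5 here, and factor the ratio over Q (C = -1/5): negated roots = parameters.
Adjacent-term ratio: r(k) = (-1/4) * (k+1) (k+1) / [(k+2) (k+1)] - rational; roots negated = parameters, x = (-1/4), C = -1/5.

The series (x = -1/4) is 2F1: upper {1, 1}, lower {2}, prefactor -1/5. Verdict: logarithm (I6) applies (the logarithm: parameters (1,1;2), x = -1/4). Hence: (-4/5) * ln(5/4).


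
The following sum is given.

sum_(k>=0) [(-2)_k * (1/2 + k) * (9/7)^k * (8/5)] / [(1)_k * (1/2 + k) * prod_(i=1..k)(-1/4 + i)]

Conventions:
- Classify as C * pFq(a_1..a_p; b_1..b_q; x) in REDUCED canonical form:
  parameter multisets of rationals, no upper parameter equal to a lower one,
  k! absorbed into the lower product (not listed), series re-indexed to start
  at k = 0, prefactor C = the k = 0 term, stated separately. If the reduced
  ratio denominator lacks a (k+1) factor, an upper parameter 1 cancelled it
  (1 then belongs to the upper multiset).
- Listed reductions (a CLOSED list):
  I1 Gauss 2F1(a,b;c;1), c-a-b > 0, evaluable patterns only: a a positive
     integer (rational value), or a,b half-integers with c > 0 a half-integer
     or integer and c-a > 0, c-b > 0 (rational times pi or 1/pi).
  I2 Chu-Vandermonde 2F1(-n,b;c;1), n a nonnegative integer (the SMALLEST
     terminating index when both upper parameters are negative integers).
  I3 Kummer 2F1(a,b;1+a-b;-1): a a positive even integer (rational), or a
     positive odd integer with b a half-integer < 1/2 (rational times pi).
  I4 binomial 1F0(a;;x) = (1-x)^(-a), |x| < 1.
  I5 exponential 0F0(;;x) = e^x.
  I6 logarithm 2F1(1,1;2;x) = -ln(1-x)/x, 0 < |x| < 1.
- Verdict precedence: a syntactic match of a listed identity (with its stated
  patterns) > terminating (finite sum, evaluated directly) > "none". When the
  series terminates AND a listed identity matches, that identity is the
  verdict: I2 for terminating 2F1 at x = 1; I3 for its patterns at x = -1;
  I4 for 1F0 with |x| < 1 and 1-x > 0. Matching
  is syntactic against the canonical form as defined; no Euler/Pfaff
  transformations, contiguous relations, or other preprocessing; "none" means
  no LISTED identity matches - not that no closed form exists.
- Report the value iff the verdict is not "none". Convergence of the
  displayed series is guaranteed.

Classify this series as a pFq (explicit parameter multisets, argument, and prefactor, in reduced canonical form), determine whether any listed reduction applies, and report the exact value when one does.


Structural cue: from the first term 8/5: the lower running product (prefactor 8/5) is a rising factorial.
Term ratio: r(k) = (9/7) * (k-2) / [(k+3/4) (k+1)] - rational in k. x = (9/7); t_0 = 8/5; negate the roots.

x = 9/7 here; the reduced form reads 1F1, upper {-2}, lower {3/4}, C = 8/5. Verdict: terminating - no listed pattern fits, but -2 in the upper list cuts the series at k = 2; direct evaluation. Its exact value is -3208/1715.


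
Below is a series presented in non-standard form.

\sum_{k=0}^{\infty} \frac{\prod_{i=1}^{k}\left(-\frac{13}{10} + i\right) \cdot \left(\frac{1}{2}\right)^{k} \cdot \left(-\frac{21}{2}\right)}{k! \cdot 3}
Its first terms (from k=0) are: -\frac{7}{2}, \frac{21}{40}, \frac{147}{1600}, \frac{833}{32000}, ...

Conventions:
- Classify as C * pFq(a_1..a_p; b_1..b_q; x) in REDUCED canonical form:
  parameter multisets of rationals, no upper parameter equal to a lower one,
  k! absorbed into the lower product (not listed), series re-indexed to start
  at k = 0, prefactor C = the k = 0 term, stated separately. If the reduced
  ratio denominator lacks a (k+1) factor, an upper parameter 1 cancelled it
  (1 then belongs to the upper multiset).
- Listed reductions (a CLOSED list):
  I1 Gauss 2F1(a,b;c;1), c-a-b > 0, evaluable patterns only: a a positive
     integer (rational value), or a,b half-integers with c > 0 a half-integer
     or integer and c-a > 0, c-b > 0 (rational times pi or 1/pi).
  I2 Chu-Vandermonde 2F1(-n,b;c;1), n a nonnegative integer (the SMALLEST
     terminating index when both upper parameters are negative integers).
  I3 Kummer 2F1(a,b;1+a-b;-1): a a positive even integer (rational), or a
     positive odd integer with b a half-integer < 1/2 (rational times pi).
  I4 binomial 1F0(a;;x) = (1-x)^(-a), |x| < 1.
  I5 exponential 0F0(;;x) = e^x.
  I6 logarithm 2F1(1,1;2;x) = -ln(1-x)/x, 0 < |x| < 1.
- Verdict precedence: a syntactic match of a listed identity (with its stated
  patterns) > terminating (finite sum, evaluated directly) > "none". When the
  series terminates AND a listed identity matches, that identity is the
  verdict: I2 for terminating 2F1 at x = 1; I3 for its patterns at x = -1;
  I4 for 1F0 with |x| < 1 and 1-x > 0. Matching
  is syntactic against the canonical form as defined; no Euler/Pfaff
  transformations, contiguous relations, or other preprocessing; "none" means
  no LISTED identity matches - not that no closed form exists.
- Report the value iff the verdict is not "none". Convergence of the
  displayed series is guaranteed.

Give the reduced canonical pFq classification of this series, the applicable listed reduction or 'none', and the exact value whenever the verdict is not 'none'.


At argument \frac{1}{2}: a 1F0 with upper {-\frac{3}{10}}, lower {-}, scaled by C = -\frac{7}{2}. Verdict: binomial (I4) matches (the 1F0 binomial series: exponent 3/10, x = \frac{1}{2}). Exact value: \left(-\frac{7}{2}\right) \cdot \left(\frac{1}{2}\right)^{\frac{3}{10}}.

Structural cue: from the first term -\frac{7}{2}: the running product (prefactor -7/2) telescopes to a rising factorial.
Consecutive-term ratio: r(k) = \frac{1}{2} * (k-\frac{3}{10}) / [(k+1)] - poly over poly, x = \frac{1}{2} from leading terms; C = -\frac{7}{2} at k = 0.


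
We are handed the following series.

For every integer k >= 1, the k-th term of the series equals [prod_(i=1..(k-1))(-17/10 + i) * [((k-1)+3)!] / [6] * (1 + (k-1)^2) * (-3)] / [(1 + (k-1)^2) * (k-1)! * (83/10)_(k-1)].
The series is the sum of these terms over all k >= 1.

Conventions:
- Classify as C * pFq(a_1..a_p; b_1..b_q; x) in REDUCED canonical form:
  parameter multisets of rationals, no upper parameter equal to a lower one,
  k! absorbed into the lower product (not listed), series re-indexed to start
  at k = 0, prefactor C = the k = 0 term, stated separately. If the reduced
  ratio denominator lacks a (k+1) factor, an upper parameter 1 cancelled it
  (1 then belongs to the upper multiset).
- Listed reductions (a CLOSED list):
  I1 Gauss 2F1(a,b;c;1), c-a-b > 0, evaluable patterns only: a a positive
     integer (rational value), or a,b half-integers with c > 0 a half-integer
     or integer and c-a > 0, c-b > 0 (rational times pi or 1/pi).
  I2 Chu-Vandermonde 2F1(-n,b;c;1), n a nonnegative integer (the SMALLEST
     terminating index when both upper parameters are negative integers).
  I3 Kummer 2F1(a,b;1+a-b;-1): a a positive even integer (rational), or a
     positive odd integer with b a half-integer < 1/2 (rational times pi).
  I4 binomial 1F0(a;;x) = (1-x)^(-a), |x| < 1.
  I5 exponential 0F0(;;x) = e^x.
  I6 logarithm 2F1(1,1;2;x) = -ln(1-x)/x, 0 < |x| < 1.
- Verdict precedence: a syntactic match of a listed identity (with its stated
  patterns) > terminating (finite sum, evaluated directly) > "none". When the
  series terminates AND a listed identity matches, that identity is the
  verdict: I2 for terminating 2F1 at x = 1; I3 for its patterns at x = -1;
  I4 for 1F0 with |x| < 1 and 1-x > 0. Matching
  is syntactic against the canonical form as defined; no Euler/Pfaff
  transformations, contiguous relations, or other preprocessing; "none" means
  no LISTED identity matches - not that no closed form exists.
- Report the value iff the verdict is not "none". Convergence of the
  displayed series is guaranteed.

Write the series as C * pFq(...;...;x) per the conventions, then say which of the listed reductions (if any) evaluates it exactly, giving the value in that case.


x = 1 here; the reduced form reads 2F1, upper {-7/10, 4}, lower {83/10}, C = -3. Verdict: Gauss (I1, integer-parameter pattern) matches (x = 1: the Gamma ratio telescopes since c-a-b = 5 > 0 and a = 4 in Z>0). Hence: -1497303/800000.

Key observation: x = 1 and the running product (C = -3, x = 1) telescopes to a rising factorial.
Ratio: r(k) = 1 * (k-7/10) (k+4) / [(k+83/10) (k+1)] ; factor over Q: parameters, x = 1, and C = -3.


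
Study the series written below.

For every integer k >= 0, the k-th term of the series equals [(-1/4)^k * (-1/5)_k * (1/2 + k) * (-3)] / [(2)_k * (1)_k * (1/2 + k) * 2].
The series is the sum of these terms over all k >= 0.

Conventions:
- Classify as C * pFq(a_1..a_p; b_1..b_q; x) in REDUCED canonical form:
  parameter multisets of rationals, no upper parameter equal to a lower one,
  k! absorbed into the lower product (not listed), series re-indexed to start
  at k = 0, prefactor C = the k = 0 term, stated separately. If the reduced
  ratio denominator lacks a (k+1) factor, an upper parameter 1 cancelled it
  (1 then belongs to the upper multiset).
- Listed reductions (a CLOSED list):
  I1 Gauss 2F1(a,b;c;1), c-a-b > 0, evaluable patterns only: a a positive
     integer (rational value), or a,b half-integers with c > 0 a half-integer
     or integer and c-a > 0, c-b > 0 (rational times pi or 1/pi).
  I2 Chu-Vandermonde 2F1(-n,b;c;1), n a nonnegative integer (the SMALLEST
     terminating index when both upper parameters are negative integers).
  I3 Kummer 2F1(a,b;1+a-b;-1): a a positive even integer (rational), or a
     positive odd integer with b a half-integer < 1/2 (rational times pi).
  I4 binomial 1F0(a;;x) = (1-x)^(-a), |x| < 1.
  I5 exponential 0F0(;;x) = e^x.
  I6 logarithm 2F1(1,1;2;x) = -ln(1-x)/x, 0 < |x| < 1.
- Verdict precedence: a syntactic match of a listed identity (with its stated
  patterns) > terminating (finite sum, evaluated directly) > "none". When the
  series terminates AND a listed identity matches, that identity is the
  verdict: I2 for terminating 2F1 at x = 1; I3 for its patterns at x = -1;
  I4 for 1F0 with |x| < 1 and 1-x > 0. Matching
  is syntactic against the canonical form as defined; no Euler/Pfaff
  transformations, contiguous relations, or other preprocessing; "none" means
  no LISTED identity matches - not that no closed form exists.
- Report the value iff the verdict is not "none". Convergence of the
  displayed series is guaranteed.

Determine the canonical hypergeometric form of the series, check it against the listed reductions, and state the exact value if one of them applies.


Structural cue: with t_0 = -3/2, (1)_k (C = -3/2) is k! itself.
Consecutive-term ratio: r(k) = (-1/4) * (k-1/5) / [(k+2) (k+1)] - rational in k. x = (-1/4); t_0 = -3/2; negate the roots.

Classification (C = -3/2): 1F1 with upper {-1/5}, lower {2}, argument x = -1/4. Verdict: no listed reduction: x = -1/4 and upper {-1/5} fail every I1-I6 pattern.


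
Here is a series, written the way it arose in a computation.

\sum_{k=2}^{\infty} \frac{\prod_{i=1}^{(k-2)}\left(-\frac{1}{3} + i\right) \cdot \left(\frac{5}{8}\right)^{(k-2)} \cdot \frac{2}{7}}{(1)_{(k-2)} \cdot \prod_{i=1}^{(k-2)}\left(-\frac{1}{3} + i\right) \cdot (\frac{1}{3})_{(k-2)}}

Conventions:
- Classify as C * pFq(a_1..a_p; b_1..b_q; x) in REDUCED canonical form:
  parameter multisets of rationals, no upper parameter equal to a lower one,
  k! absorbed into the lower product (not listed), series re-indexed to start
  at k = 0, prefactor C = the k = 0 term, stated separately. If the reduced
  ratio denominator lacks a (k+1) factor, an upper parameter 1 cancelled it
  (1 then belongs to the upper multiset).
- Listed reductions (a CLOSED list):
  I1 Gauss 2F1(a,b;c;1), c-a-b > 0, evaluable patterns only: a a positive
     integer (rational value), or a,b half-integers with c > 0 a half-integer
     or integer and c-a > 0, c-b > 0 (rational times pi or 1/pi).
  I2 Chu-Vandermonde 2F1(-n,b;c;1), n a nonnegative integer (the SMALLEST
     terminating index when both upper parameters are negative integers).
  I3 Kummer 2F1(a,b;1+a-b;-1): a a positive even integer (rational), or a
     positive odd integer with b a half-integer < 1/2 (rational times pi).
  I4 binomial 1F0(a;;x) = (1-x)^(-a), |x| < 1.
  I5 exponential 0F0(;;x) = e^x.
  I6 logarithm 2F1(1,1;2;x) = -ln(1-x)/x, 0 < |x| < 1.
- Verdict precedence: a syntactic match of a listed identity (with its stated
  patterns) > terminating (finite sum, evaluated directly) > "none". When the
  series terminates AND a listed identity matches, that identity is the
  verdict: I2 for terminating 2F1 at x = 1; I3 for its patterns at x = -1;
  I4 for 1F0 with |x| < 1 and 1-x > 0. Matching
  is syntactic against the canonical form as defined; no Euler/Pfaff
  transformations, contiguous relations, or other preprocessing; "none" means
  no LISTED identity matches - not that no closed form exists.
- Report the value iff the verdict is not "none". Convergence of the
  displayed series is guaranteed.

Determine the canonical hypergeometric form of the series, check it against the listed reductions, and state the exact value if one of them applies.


Classification (C = \frac{2}{7}): 0F1 with upper {-}, lower {\frac{1}{3}}, argument x = \frac{5}{8}. Verdict: no listed reduction: x = \frac{5}{8} and upper {-} fail every I1-I6 pattern.

Structural cue: t_0 being \frac{2}{7}, (1)_k (C = 2/7, x = 5/8) is k! itself.
Term ratio: r(k) = \frac{5}{8} * 1 / [(k+\frac{1}{3}) (k+1)] ; factor over Q: parameters, x = \frac{5}{8}, and C = \frac{2}{7}.


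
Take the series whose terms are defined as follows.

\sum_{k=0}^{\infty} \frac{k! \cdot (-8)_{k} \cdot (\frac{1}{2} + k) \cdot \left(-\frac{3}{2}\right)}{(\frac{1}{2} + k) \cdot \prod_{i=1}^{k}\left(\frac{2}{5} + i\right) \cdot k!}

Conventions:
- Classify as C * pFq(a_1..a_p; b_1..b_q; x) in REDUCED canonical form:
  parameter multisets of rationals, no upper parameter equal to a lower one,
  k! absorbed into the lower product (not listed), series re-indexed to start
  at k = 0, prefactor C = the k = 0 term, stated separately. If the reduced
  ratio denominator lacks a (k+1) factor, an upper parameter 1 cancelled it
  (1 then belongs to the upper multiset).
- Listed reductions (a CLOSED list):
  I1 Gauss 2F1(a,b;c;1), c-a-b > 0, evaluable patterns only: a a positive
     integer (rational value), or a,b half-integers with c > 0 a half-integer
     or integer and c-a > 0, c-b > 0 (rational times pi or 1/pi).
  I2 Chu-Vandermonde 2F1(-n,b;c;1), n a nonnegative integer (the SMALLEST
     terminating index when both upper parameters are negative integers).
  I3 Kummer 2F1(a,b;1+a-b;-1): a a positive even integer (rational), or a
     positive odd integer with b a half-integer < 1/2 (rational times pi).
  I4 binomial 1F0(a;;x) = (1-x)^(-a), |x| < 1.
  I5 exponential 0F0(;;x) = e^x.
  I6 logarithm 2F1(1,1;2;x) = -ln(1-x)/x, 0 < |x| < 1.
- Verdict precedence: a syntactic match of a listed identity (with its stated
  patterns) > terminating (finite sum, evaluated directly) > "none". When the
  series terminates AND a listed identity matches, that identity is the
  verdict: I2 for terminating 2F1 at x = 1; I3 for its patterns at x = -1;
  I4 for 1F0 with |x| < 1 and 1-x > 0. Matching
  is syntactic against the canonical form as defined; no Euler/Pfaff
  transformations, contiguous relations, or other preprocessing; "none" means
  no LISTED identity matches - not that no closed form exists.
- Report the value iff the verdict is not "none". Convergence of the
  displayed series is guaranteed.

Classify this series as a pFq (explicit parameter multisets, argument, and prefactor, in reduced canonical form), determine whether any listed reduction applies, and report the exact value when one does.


Prefactor -\frac{3}{2}, argument 1: 2F1 with upper {-8, 1} over lower {\frac{7}{5}}. Verdict: the Chu-Vandermonde identity I2 matches (terminating 2F1 at x = 1 with n = 8, b = 1, c = \frac{7}{5}). Sum: -\frac{1}{14}.

Key step: x = 1 and the lower running product (prefactor -3/2) is a rising factorial.
Step ratio: r(k) = 1 * (k-8) (k+1) / [(k+\frac{7}{5}) (k+1)] - rational in k, leading ratio 1; with t_0 = -\frac{3}{2}, classification follows.


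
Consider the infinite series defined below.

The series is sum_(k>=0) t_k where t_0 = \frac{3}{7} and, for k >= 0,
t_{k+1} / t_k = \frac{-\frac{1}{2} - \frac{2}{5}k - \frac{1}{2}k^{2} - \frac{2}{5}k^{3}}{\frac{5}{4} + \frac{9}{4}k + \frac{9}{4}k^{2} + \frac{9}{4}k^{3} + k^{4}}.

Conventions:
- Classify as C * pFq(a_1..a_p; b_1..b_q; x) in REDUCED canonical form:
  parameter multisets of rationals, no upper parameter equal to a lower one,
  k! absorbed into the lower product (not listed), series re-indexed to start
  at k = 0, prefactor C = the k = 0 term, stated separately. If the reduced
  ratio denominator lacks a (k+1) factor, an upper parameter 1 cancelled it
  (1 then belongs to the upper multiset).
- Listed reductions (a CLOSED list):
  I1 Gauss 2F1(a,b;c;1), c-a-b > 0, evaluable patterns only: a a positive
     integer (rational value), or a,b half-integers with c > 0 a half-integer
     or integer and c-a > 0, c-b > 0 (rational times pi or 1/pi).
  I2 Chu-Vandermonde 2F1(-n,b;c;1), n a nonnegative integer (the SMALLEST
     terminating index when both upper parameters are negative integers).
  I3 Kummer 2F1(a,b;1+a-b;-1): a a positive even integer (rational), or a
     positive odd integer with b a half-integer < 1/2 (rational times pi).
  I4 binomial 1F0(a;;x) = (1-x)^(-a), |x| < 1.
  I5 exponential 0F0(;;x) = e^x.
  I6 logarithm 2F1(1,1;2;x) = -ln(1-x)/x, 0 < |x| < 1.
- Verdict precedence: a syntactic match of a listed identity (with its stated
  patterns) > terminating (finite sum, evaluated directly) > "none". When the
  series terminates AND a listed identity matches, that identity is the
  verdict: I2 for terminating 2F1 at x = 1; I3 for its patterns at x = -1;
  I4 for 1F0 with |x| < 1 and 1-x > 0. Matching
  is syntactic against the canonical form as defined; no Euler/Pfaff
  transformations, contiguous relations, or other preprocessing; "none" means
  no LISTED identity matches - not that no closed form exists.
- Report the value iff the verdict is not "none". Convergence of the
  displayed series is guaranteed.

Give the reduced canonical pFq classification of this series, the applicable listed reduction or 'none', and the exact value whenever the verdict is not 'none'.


This is \frac{3}{7} * 0F0(-; -; -\frac{2}{5}) in reduced canonical form. Verdict: the I5 exponential reduction fires (the 0F0 exponential series at x = -\frac{2}{5}). Its exact value is \frac{3}{7} \cdot e^{-\frac{2}{5}}.

Structural cue: t_0 being \frac{3}{7}, the parameter 5/4 appears in both the upper and lower lists and cancels (alongside the other common factor).
Term ratio: r(k) = -\frac{2}{5} * 1 / [(k+1)] - rational in k, leading ratio -\frac{2}{5}; with t_0 = \frac{3}{7}, classification follows.


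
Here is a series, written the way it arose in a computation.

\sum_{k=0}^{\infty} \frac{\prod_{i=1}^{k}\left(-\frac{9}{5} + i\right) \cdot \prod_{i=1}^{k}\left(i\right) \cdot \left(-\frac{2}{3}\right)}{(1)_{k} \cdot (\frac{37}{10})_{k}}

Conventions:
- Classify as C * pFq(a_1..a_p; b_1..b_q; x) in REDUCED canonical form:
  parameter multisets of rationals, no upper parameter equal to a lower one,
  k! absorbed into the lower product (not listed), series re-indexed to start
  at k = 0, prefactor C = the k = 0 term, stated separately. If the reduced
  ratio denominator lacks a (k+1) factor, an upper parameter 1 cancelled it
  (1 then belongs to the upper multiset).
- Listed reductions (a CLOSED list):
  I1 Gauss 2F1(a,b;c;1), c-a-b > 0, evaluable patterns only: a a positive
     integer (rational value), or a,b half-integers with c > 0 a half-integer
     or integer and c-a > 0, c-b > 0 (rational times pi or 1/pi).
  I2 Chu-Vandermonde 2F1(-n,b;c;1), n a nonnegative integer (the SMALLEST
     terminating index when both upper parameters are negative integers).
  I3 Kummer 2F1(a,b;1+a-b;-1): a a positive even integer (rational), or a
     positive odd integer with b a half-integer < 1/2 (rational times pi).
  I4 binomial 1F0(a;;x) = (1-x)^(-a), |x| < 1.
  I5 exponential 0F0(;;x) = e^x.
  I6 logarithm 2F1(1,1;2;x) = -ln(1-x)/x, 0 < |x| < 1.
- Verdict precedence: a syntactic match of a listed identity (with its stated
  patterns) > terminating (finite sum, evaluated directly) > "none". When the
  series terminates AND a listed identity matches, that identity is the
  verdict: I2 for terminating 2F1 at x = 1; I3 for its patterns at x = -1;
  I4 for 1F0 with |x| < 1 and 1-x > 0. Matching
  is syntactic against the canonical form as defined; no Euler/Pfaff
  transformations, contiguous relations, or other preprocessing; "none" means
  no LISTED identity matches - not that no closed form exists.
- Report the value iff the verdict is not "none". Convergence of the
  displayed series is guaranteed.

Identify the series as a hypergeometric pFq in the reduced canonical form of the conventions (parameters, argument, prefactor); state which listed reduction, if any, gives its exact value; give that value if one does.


Key observation: from the first term -\frac{2}{3}: the running product (C = -2/3) telescopes to a rising factorial.
Term ratio: r(k) = 1 * (k-\frac{4}{5}) (k+1) / [(k+\frac{37}{10}) (k+1)] ; factor over Q: parameters, x = 1, and C = -\frac{2}{3}.

This is -\frac{2}{3} * 2F1(-\frac{4}{5}, 1; \frac{37}{10}; 1) in reduced canonical form. Verdict: Gauss (I1, integer-parameter pattern) applies (x = 1: the Gamma ratio telescopes since c-a-b = 7/2 > 0 and a = 1 in Z>0). Exact value: -\frac{18}{35}.


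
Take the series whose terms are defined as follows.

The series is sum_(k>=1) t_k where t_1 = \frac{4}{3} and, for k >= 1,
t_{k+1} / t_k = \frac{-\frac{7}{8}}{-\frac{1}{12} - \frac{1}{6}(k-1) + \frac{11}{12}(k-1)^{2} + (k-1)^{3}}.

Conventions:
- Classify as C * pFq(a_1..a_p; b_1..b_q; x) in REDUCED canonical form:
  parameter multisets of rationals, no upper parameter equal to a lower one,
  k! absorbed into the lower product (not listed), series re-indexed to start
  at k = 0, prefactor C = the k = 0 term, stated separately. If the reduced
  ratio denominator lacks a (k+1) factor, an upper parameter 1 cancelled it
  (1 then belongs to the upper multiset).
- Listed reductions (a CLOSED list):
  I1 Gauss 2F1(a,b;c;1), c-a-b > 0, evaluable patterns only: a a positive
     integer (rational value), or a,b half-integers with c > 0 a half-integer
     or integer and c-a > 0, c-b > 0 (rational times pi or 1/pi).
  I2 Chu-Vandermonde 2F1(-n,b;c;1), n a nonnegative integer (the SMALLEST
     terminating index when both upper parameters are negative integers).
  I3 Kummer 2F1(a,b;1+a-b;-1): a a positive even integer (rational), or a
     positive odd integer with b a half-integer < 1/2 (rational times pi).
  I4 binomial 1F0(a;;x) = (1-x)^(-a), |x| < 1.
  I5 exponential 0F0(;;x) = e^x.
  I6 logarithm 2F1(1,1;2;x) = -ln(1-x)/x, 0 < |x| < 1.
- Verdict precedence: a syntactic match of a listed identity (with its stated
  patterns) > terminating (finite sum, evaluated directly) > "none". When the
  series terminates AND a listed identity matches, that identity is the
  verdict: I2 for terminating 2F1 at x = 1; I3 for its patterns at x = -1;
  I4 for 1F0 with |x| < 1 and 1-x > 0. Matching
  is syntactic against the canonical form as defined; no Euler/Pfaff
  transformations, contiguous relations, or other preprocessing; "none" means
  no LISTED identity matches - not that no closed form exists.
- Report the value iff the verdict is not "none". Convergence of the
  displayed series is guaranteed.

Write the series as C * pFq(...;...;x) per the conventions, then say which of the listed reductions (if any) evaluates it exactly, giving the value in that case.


Canonical form: C = \frac{4}{3} times 0F2 with upper {-}, lower {-\frac{1}{3}, \frac{1}{4}}, x = -\frac{7}{8}. Verdict: none here - no I1-I6 shape fits x = -\frac{7}{8} with lower {-\frac{1}{3}, \frac{1}{4}}.

Key step: x = -\frac{7}{8} and roots of the ratio polynomials (C = 4/3) are the negated parameters.
Term ratio: r(k) = -\frac{7}{8} * 1 / [(k-\frac{1}{3}) (k+\frac{1}{4}) (k+1)] - rational in k. x = -\frac{7}{8}; t_0 = \frac{4}{3}; negate the roots.


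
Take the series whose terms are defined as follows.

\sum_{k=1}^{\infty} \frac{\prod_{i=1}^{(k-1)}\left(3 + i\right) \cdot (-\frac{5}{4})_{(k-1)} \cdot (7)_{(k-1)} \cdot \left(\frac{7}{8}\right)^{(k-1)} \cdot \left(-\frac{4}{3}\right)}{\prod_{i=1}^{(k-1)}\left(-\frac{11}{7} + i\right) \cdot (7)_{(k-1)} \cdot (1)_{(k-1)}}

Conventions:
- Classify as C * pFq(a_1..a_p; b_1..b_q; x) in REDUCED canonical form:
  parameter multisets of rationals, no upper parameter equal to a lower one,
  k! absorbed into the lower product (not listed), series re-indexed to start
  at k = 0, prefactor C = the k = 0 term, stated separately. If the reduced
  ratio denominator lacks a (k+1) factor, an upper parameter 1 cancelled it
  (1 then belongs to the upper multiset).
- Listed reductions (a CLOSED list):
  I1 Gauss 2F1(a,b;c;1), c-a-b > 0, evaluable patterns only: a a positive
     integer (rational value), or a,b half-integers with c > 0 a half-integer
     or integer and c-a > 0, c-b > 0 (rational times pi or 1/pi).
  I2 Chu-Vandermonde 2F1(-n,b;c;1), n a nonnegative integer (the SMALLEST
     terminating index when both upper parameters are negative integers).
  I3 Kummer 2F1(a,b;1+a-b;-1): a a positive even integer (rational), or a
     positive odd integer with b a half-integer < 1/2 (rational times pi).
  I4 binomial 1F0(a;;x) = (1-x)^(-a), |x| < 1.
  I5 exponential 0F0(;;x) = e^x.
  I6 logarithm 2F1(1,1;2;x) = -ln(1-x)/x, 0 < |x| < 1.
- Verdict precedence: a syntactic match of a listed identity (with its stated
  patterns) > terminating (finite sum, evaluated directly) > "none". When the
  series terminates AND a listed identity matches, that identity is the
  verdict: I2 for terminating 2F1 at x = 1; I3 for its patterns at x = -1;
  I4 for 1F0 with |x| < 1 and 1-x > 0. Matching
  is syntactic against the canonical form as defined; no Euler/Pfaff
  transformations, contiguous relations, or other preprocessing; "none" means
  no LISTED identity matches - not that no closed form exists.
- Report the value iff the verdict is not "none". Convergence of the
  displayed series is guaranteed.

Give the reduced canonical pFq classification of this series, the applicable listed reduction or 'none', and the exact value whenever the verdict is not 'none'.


The series (x = \frac{7}{8}) is 2F1: upper {-\frac{5}{4}, 4}, lower {-\frac{4}{7}}, prefactor -\frac{4}{3}. Verdict: none. Every listed pattern misses the 2F1 form at \frac{7}{8}, upper {-\frac{5}{4}, 4}.

The tell: with t_0 = -\frac{4}{3}, the lower running product (C = -4/3) is a rising factorial.
Ratio: r(k) = \frac{7}{8} * (k-\frac{5}{4}) (k+4) / [(k-\frac{4}{7}) (k+1)] ; factor over Q: parameters, x = \frac{7}{8}, and C = -\frac{4}{3}.


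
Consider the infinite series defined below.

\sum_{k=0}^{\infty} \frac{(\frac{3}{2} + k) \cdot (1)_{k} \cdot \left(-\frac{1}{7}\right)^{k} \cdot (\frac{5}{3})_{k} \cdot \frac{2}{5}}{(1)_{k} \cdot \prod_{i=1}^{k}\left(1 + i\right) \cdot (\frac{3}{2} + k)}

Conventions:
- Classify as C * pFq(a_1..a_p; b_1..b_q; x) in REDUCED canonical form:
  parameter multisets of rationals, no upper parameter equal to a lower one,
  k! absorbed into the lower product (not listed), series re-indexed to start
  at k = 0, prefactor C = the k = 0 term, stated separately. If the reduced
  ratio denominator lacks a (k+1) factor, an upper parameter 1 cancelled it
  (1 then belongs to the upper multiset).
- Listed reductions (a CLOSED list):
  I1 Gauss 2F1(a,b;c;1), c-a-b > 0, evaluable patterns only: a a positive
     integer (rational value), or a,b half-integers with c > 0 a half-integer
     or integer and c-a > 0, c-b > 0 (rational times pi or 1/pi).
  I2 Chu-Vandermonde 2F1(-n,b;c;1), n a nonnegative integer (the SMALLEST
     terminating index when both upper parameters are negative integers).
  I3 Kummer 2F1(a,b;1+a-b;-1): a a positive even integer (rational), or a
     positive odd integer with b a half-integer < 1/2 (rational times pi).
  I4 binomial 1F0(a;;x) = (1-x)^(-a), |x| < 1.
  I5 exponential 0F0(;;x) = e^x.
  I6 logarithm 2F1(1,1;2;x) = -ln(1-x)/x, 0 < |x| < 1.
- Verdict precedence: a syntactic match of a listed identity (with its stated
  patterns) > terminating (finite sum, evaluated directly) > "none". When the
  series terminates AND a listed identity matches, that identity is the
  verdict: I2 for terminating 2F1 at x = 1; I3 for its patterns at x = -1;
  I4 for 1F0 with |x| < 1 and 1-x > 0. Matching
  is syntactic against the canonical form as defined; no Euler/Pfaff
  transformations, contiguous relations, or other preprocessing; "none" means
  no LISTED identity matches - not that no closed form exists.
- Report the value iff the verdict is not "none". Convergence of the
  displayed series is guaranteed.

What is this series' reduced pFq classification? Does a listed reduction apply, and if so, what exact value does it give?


At argument -\frac{1}{7}: a 2F1 with upper {1, \frac{5}{3}}, lower {2}, scaled by C = \frac{2}{5}. Verdict: none. No listed pattern accepts 2F1(1, \frac{5}{3}; 2; -\frac{1}{7}).

The tell: x = -\frac{1}{7} and (1)_k (prefactor 2/5) is k! itself.
Term ratio: r(k) = -\frac{1}{7} * (k+1) (k+\frac{5}{3}) / [(k+2) (k+1)] - rational in k. x = -\frac{1}{7}; t_0 = \frac{2}{5}; negate the roots.
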